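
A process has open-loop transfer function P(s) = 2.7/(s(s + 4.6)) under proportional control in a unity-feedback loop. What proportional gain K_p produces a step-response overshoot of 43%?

K_p = 29.1

From %OS = 100·exp(−πζ/√(1−ζ²)) = 43%, ζ = −ln(0.43)/√(π²+ln²(0.43)) = 0.2594.
Characteristic equation s² + 4.6s + 2.7K_p = 0 gives ζ = 4.6/(2√(2.7K_p)).
Setting ζ = 0.2594: √(2.7K_p) = 4.6/(2·0.2594) = 8.865, so K_p = 78.59/2.7 = 29.1.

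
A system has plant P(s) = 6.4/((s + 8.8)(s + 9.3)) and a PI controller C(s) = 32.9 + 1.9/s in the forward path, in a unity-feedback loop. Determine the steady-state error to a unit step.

0

The open loop C(s)P(s) has a pole at the origin (type 1), so the static position error constant is infinite and e_ss = 1/(1+∞) = 0.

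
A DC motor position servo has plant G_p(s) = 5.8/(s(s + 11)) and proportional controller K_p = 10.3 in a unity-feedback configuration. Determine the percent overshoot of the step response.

The closed-loop denominator s² + 11s + 59.74 gives ω_n = √59.74 = 7.729 and ζ = 11/(2ω_n) = 0.7116.
%OS = 100·exp(−πζ/√(1−ζ²)) = 100·exp(−π·0.7116/√0.4936) = 4.15%.

4.15%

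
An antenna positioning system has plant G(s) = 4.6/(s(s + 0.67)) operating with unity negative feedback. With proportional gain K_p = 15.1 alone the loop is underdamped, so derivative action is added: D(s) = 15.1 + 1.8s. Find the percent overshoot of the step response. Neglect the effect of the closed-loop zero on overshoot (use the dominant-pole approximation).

13.5%

Forward path: (15.1 + 1.8s)·4.6/(s(s+0.67)). The closed-loop characteristic equation is s² + (0.67 + 4.6·1.8)s + 4.6·15.1 = 0.
That is s² + 8.95s + 69.46 = 0, so ω_n = 8.334 rad/s and ζ = 8.95/(2·8.334) = 0.5369.
%OS = 100·exp(−πζ/√(1−ζ²)) = 13.5%.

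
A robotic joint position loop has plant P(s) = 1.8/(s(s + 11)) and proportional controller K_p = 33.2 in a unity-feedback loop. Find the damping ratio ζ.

ζ = 0.711

1 + K_p·P(s) = 0 gives s² + 11s + 59.76 = 0.
Matching s² + 2ζω_n s + ω_n²: ω_n = √59.76 = 7.73 rad/s and 2ζω_n = 11, so ζ = 11/(2·7.73) = 0.711.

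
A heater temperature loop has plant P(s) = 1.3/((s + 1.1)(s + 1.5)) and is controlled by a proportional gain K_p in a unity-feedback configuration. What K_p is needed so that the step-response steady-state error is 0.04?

For a type-0 loop with proportional control, e_ss = 1/(1 + K_p·P(0)).
P(0) = 0.7879. Require 1/(1 + K_p·0.7879) = 0.04, so 1 + 0.7879·K_p = 25.
K_p = (25 − 1)/0.7879 = 30.5.

K_p = 30.5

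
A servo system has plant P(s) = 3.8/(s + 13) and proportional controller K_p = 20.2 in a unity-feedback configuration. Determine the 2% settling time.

Closed-loop transfer function: T(s) = K_p·P(s)/(1 + K_p·P(s)) = 76.76/(s + 13 + 76.76) = 76.76/(s + 89.76).
Time constant τ = 1/89.76 = 0.01114 s, so the 2% settling time is about 4τ = 0.0446 s.

T_s ≈ 0.0446 s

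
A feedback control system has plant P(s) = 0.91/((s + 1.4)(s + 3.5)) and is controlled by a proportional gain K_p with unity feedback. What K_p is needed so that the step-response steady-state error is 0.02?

For a type-0 loop with proportional control, e_ss = 1/(1 + K_p·P(0)).
P(0) = 0.1857. Require 1/(1 + K_p·0.1857) = 0.02, so 1 + 0.1857·K_p = 50.
K_p = (50 − 1)/0.1857 = 264.

K_p = 264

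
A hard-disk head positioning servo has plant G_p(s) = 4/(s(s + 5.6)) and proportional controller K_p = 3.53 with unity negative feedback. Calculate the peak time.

T_p = 1.25 s

The closed-loop denominator s² + 5.6s + 14.12 gives ω_n = √14.12 = 3.758 and ζ = 5.6/(2ω_n) = 0.7451.
Damped frequency ω_d = ω_n√(1−ζ²) = 2.506 rad/s, so peak time T_p = π/ω_d = 1.25 s.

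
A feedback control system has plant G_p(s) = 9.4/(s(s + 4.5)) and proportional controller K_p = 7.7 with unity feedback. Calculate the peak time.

The closed-loop denominator s² + 4.5s + 72.38 gives ω_n = √72.38 = 8.508 and ζ = 4.5/(2ω_n) = 0.2645.
Damped frequency ω_d = ω_n√(1−ζ²) = 8.205 rad/s, so peak time T_p = π/ω_d = 0.383 s.

T_p = 0.383 s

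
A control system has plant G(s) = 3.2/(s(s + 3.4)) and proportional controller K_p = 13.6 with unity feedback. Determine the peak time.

T_p = 0.493 s

From 1 + K_pG(s) = 0: s² + 3.4s + 43.52 = 0 ⇒ ω_n = 6.597, ζ = 0.2577.
Damped frequency ω_d = ω_n√(1−ζ²) = 6.374 rad/s, so peak time T_p = π/ω_d = 0.493 s.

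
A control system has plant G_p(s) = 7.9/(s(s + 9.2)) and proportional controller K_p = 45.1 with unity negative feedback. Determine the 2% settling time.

T_s ≈ 0.87 s

The closed-loop denominator s² + 9.2s + 356.3 gives ω_n = √356.3 = 18.88 and ζ = 9.2/(2ω_n) = 0.2437.
2% settling time T_s ≈ 4/(ζω_n) = 4/4.6 = 0.87 s.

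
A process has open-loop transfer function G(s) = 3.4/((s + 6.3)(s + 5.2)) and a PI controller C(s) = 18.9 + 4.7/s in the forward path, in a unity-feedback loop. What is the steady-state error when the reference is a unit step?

0

The open loop C(s)G(s) has a pole at the origin (type 1), so the static position error constant is infinite and e_ss = 1/(1+∞) = 0.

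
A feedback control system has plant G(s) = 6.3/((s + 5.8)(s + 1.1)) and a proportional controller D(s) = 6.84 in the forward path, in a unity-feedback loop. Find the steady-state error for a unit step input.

0.129

The loop is type 0. Static position error constant K_pos = D(0)·G(0) = 6.84·0.9875 = 6.754.
Steady-state error to a unit step: e_ss = 1/(1+K_pos) = 1/7.754 = 0.129.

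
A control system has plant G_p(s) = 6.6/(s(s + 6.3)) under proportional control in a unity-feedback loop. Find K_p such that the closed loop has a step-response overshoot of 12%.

K_p = 4.8

From %OS = 100·exp(−πζ/√(1−ζ²)) = 12%, ζ = −ln(0.12)/√(π²+ln²(0.12)) = 0.5594.
Characteristic equation s² + 6.3s + 6.6K_p = 0 gives ζ = 6.3/(2√(6.6K_p)).
Setting ζ = 0.5594: √(6.6K_p) = 6.3/(2·0.5594) = 5.631, so K_p = 31.71/6.6 = 4.8.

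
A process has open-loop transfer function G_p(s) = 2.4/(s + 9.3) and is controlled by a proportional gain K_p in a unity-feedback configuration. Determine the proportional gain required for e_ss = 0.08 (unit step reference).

The loop is type 0, so e_ss(step) = 1/(1 + K_pos) with K_pos = K_p·G_p(0).
G_p(0) = 0.2581. Require 1/(1 + K_p·0.2581) = 0.08, so 1 + 0.2581·K_p = 12.5.
K_p = (12.5 − 1)/0.2581 = 44.6.

K_p = 44.6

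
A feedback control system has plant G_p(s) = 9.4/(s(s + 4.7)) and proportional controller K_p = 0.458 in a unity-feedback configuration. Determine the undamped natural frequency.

1 + K_p·G_p(s) = 0 gives s² + 4.7s + 4.305 = 0.
So ω_n² = 4.305 ⇒ ω_n = 2.075 rad/s, and ζ = 4.7/(2ω_n) = 1.13.

ω_n = 2.07 rad/s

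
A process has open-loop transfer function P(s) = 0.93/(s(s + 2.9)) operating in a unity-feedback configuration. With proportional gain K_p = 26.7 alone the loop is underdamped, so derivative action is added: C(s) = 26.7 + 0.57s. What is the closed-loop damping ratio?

Forward path: (26.7 + 0.57s)·0.93/(s(s+2.9)). The closed-loop characteristic equation is s² + (2.9 + 0.93·0.57)s + 0.93·26.7 = 0.
That is s² + 3.43s + 24.83 = 0, so ω_n = 4.983 rad/s and ζ = 3.43/(2·4.983) = 0.3442.

ζ = 0.344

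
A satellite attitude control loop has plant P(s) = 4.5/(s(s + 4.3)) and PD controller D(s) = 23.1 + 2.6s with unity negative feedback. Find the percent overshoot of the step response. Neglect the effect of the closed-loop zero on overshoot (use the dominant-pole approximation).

Forward path: (23.1 + 2.6s)·4.5/(s(s+4.3)). The closed-loop characteristic equation is s² + (4.3 + 4.5·2.6)s + 4.5·23.1 = 0.
That is s² + 16s + 104 = 0, so ω_n = 10.2 rad/s and ζ = 16/(2·10.2) = 0.7847.
%OS = 100·exp(−πζ/√(1−ζ²)) = 1.88%.

1.88%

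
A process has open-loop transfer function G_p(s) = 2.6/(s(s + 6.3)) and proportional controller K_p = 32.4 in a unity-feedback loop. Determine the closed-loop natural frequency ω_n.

ω_n = 9.18 rad/s

With unity feedback the closed-loop characteristic equation is s² + 6.3s + 32.4·2.6 = s² + 6.3s + 84.24 = 0.
Matching s² + 2ζω_n s + ω_n²: ω_n = √84.24 = 9.178 rad/s and 2ζω_n = 6.3, so ζ = 6.3/(2·9.178) = 0.343.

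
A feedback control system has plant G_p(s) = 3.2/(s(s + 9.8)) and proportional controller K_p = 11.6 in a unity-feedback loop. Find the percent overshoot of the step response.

From 1 + K_pG_p(s) = 0: s² + 9.8s + 37.12 = 0 ⇒ ω_n = 6.093, ζ = 0.8043.
%OS = 100·exp(−πζ/√(1−ζ²)) = 100·exp(−π·0.8043/√0.3532) = 1.42%.

1.42%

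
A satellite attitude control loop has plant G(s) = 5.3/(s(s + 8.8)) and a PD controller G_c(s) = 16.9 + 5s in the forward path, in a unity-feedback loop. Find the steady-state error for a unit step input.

0

The open loop G_c(s)G(s) has a pole at the origin (type 1), so the static position error constant is infinite and e_ss = 1/(1+∞) = 0.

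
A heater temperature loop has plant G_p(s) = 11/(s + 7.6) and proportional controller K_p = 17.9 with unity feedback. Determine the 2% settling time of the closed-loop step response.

T_s ≈ 0.0196 s

Closed-loop transfer function: T(s) = K_p·G_p(s)/(1 + K_p·G_p(s)) = 196.9/(s + 7.6 + 196.9) = 196.9/(s + 204.5).
Time constant τ = 1/204.5 = 0.00489 s, so the 2% settling time is about 4τ = 0.0196 s.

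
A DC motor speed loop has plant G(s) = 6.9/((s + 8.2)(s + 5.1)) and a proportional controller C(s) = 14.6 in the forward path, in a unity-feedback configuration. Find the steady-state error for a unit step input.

The loop is type 0. Static position error constant K_pos = C(0)·G(0) = 14.6·0.165 = 2.409.
Steady-state error to a unit step: e_ss = 1/(1+K_pos) = 1/3.409 = 0.293.

0.293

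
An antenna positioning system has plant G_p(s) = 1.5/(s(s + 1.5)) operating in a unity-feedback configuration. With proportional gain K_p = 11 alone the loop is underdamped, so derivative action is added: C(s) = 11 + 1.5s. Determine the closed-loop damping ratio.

ζ = 0.462

Forward path: (11 + 1.5s)·1.5/(s(s+1.5)). The closed-loop characteristic equation is s² + (1.5 + 1.5·1.5)s + 1.5·11 = 0.
That is s² + 3.75s + 16.5 = 0, so ω_n = 4.062 rad/s and ζ = 3.75/(2·4.062) = 0.4616.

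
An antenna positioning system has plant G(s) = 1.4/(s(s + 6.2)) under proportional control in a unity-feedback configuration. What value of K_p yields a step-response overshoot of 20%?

From %OS = 100·exp(−πζ/√(1−ζ²)) = 20%, ζ = −ln(0.2)/√(π²+ln²(0.2)) = 0.4559.
Characteristic equation s² + 6.2s + 1.4K_p = 0 gives ζ = 6.2/(2√(1.4K_p)).
Setting ζ = 0.4559: √(1.4K_p) = 6.2/(2·0.4559) = 6.799, so K_p = 46.23/1.4 = 33.

K_p = 33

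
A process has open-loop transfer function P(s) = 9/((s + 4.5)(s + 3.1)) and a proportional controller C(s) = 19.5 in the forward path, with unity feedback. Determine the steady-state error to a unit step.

0.0736

The loop is type 0. Static position error constant K_pos = C(0)·P(0) = 19.5·0.6452 = 12.58.
Steady-state error to a unit step: e_ss = 1/(1+K_pos) = 1/13.58 = 0.0736.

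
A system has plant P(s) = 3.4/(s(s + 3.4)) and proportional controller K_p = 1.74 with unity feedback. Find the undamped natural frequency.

With unity feedback the closed-loop characteristic equation is s² + 3.4s + 1.74·3.4 = s² + 3.4s + 5.916 = 0.
So ω_n² = 5.916 ⇒ ω_n = 2.432 rad/s, and ζ = 3.4/(2ω_n) = 0.699.

ω_n = 2.43 rad/s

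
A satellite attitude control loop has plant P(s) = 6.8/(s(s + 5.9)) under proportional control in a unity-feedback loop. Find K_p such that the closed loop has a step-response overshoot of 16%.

K_p = 5.04

From %OS = 100·exp(−πζ/√(1−ζ²)) = 16%, ζ = −ln(0.16)/√(π²+ln²(0.16)) = 0.5039.
Characteristic equation s² + 5.9s + 6.8K_p = 0 gives ζ = 5.9/(2√(6.8K_p)).
Setting ζ = 0.5039: √(6.8K_p) = 5.9/(2·0.5039) = 5.855, so K_p = 34.28/6.8 = 5.04.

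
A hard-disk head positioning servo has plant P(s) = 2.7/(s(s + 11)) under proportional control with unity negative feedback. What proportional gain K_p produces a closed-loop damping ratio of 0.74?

K_p = 20.5

Closed-loop characteristic equation: s² + 11s + K_p·2.7 = 0.
So ω_n = √(2.7K_p) and 2ζω_n = 11, giving ζ = 11/(2√(2.7K_p)).
Setting ζ = 0.74: √(2.7K_p) = 11/(2·0.74) = 7.432, so K_p = 55.24/2.7 = 20.5.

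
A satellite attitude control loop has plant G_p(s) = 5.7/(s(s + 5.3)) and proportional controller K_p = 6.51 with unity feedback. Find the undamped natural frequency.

ω_n = 6.09 rad/s

1 + K_p·G_p(s) = 0 gives s² + 5.3s + 37.11 = 0.
So ω_n² = 37.11 ⇒ ω_n = 6.092 rad/s, and ζ = 5.3/(2ω_n) = 0.435.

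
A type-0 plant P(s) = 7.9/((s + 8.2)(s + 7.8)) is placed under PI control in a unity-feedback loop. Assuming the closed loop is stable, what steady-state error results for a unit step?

The PI controller's integrator makes the forward path type 1, so e_ss to a step is zero.

0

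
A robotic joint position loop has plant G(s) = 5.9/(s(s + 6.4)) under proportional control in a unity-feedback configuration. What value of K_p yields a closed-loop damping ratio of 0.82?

Closed-loop characteristic equation: s² + 6.4s + K_p·5.9 = 0.
So ω_n = √(5.9K_p) and 2ζω_n = 6.4, giving ζ = 6.4/(2√(5.9K_p)).
Setting ζ = 0.82: √(5.9K_p) = 6.4/(2·0.82) = 3.902, so K_p = 15.23/5.9 = 2.58.

K_p = 2.58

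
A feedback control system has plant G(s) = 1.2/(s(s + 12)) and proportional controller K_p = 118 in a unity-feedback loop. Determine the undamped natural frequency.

ω_n = 11.9 rad/s

1 + K_p·G(s) = 0 gives s² + 12s + 141.6 = 0.
So ω_n² = 141.6 ⇒ ω_n = 11.9 rad/s, and ζ = 12/(2ω_n) = 0.504.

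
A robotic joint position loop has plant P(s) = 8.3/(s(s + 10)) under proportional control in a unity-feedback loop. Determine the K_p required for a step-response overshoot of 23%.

From %OS = 100·exp(−πζ/√(1−ζ²)) = 23%, ζ = −ln(0.23)/√(π²+ln²(0.23)) = 0.4237.
Characteristic equation s² + 10s + 8.3K_p = 0 gives ζ = 10/(2√(8.3K_p)).
Setting ζ = 0.4237: √(8.3K_p) = 10/(2·0.4237) = 11.8, so K_p = 139.2/8.3 = 16.8.

K_p = 16.8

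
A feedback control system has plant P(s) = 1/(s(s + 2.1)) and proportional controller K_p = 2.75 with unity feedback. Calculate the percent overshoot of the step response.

7.65%

Closed-loop characteristic equation: s² + 2.1s + 2.75 = 0, so ω_n = 1.658 rad/s and ζ = 2.1/(2·1.658) = 0.6332.
%OS = 100·exp(−πζ/√(1−ζ²)) = 100·exp(−π·0.6332/√0.5991) = 7.65%.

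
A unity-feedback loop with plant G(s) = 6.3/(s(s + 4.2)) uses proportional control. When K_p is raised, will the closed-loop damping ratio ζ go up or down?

ζ = 4.2/(2√(6.3K_p)); increasing K_p raises the denominator, so ζ falls.

decrease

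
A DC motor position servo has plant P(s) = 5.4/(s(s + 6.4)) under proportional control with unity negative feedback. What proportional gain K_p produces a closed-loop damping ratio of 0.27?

Closed-loop characteristic equation: s² + 6.4s + K_p·5.4 = 0.
So ω_n = √(5.4K_p) and 2ζω_n = 6.4, giving ζ = 6.4/(2√(5.4K_p)).
Setting ζ = 0.27: √(5.4K_p) = 6.4/(2·0.27) = 11.85, so K_p = 140.5/5.4 = 26.

K_p = 26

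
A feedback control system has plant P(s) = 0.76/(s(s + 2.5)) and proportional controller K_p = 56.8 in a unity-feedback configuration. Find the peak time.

T_p = 0.487 s

From 1 + K_pP(s) = 0: s² + 2.5s + 43.17 = 0 ⇒ ω_n = 6.57, ζ = 0.1903.
Damped frequency ω_d = ω_n√(1−ζ²) = 6.45 rad/s, so peak time T_p = π/ω_d = 0.487 s.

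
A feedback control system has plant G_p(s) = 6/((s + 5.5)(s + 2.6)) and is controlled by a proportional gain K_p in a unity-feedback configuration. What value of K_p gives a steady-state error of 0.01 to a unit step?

The loop is type 0, so e_ss(step) = 1/(1 + K_pos) with K_pos = K_p·G_p(0).
G_p(0) = 0.4196. Require 1/(1 + K_p·0.4196) = 0.01, so 1 + 0.4196·K_p = 100.
K_p = (100 − 1)/0.4196 = 236.

K_p = 236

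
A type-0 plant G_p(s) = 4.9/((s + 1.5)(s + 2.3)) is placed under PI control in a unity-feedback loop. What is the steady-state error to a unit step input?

0

The PI controller's integrator makes the forward path type 1, so e_ss to a step is zero.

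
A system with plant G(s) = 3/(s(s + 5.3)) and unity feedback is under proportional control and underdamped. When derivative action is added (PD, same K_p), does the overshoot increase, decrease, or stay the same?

decrease

The derivative term adds K·K_d to the s-coefficient of the characteristic equation, raising 2ζω_n while ω_n is unchanged; ζ increases, so overshoot decreases.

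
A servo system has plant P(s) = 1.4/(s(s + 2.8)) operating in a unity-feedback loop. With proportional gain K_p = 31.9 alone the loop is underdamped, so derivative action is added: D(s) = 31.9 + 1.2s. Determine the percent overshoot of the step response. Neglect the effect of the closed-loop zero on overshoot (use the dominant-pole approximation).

32.7%

Forward path: (31.9 + 1.2s)·1.4/(s(s+2.8)). The closed-loop characteristic equation is s² + (2.8 + 1.4·1.2)s + 1.4·31.9 = 0.
That is s² + 4.48s + 44.66 = 0, so ω_n = 6.683 rad/s and ζ = 4.48/(2·6.683) = 0.3352.
%OS = 100·exp(−πζ/√(1−ζ²)) = 32.7%.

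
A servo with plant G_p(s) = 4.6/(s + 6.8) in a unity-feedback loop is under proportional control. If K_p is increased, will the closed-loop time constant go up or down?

Closed-loop pole is at s = −(6.8+K_p·4.6); larger K_p moves it further left, so τ = 1/(6.8+K_p·4.6) decreases.

decrease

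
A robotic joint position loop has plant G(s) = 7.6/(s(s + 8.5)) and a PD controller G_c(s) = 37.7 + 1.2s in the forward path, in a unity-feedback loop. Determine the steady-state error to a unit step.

The open loop G_c(s)G(s) has a pole at the origin (type 1), so the static position error constant is infinite and e_ss = 1/(1+∞) = 0.

0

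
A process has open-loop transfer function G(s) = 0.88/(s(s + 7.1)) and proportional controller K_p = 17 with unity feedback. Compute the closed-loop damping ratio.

ζ = 0.918

With unity feedback the closed-loop characteristic equation is s² + 7.1s + 17·0.88 = s² + 7.1s + 14.96 = 0.
So ω_n² = 14.96 ⇒ ω_n = 3.868 rad/s, and ζ = 7.1/(2ω_n) = 0.918.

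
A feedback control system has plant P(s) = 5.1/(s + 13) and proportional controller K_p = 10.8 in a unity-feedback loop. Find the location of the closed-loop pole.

Closed-loop transfer function: T(s) = K_p·P(s)/(1 + K_p·P(s)) = 55.08/(s + 13 + 55.08) = 55.08/(s + 68.08).
The closed-loop pole is at s = −68.08.

s = -68.08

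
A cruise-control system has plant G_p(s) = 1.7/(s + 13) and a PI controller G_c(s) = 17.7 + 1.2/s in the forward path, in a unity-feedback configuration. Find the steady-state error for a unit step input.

0

The open loop G_c(s)G_p(s) has a pole at the origin (type 1), so the static position error constant is infinite and e_ss = 1/(1+∞) = 0.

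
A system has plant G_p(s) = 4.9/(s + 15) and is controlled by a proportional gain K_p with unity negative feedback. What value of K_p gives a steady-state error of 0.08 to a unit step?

For a type-0 loop with proportional control, e_ss = 1/(1 + K_p·G_p(0)).
G_p(0) = 0.3267. Require 1/(1 + K_p·0.3267) = 0.08, so 1 + 0.3267·K_p = 12.5.
K_p = (12.5 − 1)/0.3267 = 35.2.

K_p = 35.2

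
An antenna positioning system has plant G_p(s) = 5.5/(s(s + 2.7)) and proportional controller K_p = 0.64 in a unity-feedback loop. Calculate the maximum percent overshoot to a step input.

3.86%

Closed-loop characteristic equation: s² + 2.7s + 3.52 = 0, so ω_n = 1.876 rad/s and ζ = 2.7/(2·1.876) = 0.7196.
%OS = 100·exp(−πζ/√(1−ζ²)) = 100·exp(−π·0.7196/√0.4822) = 3.86%.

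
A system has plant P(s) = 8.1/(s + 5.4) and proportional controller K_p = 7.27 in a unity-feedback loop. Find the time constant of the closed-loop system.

τ = 0.0156 s

Closed-loop transfer function: T(s) = K_p·P(s)/(1 + K_p·P(s)) = 58.89/(s + 5.4 + 58.89) = 58.89/(s + 64.29).
Time constant τ = 1/64.29 = 0.0156 s.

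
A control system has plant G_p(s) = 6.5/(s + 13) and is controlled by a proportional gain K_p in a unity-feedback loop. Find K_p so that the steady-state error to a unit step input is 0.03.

The loop is type 0, so e_ss(step) = 1/(1 + K_pos) with K_pos = K_p·G_p(0).
G_p(0) = 0.5. Require 1/(1 + K_p·0.5) = 0.03, so 1 + 0.5·K_p = 33.33.
K_p = (33.33 − 1)/0.5 = 64.7.

K_p = 64.7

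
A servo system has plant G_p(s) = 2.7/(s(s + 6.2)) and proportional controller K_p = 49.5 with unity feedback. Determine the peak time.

The closed-loop denominator s² + 6.2s + 133.7 gives ω_n = √133.7 = 11.56 and ζ = 6.2/(2ω_n) = 0.2681.
Damped frequency ω_d = ω_n√(1−ζ²) = 11.14 rad/s, so peak time T_p = π/ω_d = 0.282 s.

T_p = 0.282 s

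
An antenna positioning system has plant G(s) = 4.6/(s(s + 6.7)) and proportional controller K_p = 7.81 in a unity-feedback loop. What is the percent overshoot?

From 1 + K_pG(s) = 0: s² + 6.7s + 35.93 = 0 ⇒ ω_n = 5.994, ζ = 0.5589.
%OS = 100·exp(−πζ/√(1−ζ²)) = 100·exp(−π·0.5589/√0.6876) = 12%.

12%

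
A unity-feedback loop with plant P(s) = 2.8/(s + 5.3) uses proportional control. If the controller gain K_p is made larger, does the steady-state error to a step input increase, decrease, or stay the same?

The position error constant K_pos = K_p·P(0) grows with K_p, and e_ss = 1/(1+K_pos) falls.

decrease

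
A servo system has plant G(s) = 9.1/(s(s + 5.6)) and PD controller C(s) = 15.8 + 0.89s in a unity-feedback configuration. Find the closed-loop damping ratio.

Forward path: (15.8 + 0.89s)·9.1/(s(s+5.6)). The closed-loop characteristic equation is s² + (5.6 + 9.1·0.89)s + 9.1·15.8 = 0.
That is s² + 13.7s + 143.8 = 0, so ω_n = 11.99 rad/s and ζ = 13.7/(2·11.99) = 0.5712.

ζ = 0.571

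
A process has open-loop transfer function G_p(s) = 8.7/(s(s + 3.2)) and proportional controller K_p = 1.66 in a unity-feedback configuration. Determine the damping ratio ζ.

ζ = 0.421

The closed-loop denominator is s(s+3.2) + 1.66·8.7 = s² + 3.2s + 14.44.
Matching s² + 2ζω_n s + ω_n²: ω_n = √14.44 = 3.8 rad/s and 2ζω_n = 3.2, so ζ = 3.2/(2·3.8) = 0.421.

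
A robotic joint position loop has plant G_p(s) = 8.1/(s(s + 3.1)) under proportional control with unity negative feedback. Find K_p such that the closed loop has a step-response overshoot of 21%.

K_p = 1.5

From %OS = 100·exp(−πζ/√(1−ζ²)) = 21%, ζ = −ln(0.21)/√(π²+ln²(0.21)) = 0.4449.
Characteristic equation s² + 3.1s + 8.1K_p = 0 gives ζ = 3.1/(2√(8.1K_p)).
Setting ζ = 0.4449: √(8.1K_p) = 3.1/(2·0.4449) = 3.484, so K_p = 12.14/8.1 = 1.5.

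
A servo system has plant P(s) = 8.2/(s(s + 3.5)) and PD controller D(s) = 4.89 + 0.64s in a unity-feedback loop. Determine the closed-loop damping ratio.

ζ = 0.691

Forward path: (4.89 + 0.64s)·8.2/(s(s+3.5)). The closed-loop characteristic equation is s² + (3.5 + 8.2·0.64)s + 8.2·4.89 = 0.
That is s² + 8.748s + 40.1 = 0, so ω_n = 6.332 rad/s and ζ = 8.748/(2·6.332) = 0.6907.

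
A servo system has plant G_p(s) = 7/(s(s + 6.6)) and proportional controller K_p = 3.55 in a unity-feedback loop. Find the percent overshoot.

From 1 + K_pG_p(s) = 0: s² + 6.6s + 24.85 = 0 ⇒ ω_n = 4.985, ζ = 0.662.
%OS = 100·exp(−πζ/√(1−ζ²)) = 100·exp(−π·0.662/√0.5618) = 6.24%.

6.24%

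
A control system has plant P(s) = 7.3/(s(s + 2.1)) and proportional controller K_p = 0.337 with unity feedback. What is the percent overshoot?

From 1 + K_pP(s) = 0: s² + 2.1s + 2.46 = 0 ⇒ ω_n = 1.568, ζ = 0.6694.
%OS = 100·exp(−πζ/√(1−ζ²)) = 100·exp(−π·0.6694/√0.5518) = 5.89%.

5.89%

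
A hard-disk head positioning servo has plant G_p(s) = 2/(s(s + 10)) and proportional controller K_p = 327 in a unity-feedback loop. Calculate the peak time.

T_p = 0.125 s

Closed-loop characteristic equation: s² + 10s + 654 = 0, so ω_n = 25.57 rad/s and ζ = 10/(2·25.57) = 0.1955.
Damped frequency ω_d = ω_n√(1−ζ²) = 25.08 rad/s, so peak time T_p = π/ω_d = 0.125 s.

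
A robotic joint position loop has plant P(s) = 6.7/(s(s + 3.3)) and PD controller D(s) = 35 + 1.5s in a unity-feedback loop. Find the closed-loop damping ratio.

Forward path: (35 + 1.5s)·6.7/(s(s+3.3)). The closed-loop characteristic equation is s² + (3.3 + 6.7·1.5)s + 6.7·35 = 0.
That is s² + 13.35s + 234.5 = 0, so ω_n = 15.31 rad/s and ζ = 13.35/(2·15.31) = 0.4359.

ζ = 0.436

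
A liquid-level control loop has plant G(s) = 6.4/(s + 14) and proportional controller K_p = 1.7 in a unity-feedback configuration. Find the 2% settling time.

Closed-loop transfer function: T(s) = K_p·G(s)/(1 + K_p·G(s)) = 10.88/(s + 14 + 10.88) = 10.88/(s + 24.88).
Time constant τ = 1/24.88 = 0.04019 s, so the 2% settling time is about 4τ = 0.161 s.

T_s ≈ 0.161 s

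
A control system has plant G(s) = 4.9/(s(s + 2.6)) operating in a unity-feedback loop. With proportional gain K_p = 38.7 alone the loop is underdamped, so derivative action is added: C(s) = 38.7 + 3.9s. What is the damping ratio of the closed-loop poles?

Forward path: (38.7 + 3.9s)·4.9/(s(s+2.6)). The closed-loop characteristic equation is s² + (2.6 + 4.9·3.9)s + 4.9·38.7 = 0.
That is s² + 21.71s + 189.6 = 0, so ω_n = 13.77 rad/s and ζ = 21.71/(2·13.77) = 0.7883.

ζ = 0.788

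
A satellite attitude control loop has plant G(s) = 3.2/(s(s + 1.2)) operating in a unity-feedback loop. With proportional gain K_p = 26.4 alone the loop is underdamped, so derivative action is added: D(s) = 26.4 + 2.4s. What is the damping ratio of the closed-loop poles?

ζ = 0.483

Forward path: (26.4 + 2.4s)·3.2/(s(s+1.2)). The closed-loop characteristic equation is s² + (1.2 + 3.2·2.4)s + 3.2·26.4 = 0.
That is s² + 8.88s + 84.48 = 0, so ω_n = 9.191 rad/s and ζ = 8.88/(2·9.191) = 0.4831.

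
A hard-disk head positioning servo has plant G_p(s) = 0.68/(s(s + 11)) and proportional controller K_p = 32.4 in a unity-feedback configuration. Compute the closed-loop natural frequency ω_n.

The closed-loop denominator is s(s+11) + 32.4·0.68 = s² + 11s + 22.03.
Matching s² + 2ζω_n s + ω_n²: ω_n = √22.03 = 4.694 rad/s and 2ζω_n = 11, so ζ = 11/(2·4.694) = 1.17.

ω_n = 4.69 rad/s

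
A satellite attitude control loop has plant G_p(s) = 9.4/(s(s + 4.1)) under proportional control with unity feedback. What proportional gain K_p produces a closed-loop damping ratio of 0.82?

Closed-loop characteristic equation: s² + 4.1s + K_p·9.4 = 0.
So ω_n = √(9.4K_p) and 2ζω_n = 4.1, giving ζ = 4.1/(2√(9.4K_p)).
Setting ζ = 0.82: √(9.4K_p) = 4.1/(2·0.82) = 2.5, so K_p = 6.25/9.4 = 0.665.

K_p = 0.665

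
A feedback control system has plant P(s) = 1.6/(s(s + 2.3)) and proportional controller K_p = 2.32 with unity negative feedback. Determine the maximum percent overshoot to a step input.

9.66%

From 1 + K_pP(s) = 0: s² + 2.3s + 3.712 = 0 ⇒ ω_n = 1.927, ζ = 0.5969.
%OS = 100·exp(−πζ/√(1−ζ²)) = 100·exp(−π·0.5969/√0.6437) = 9.66%.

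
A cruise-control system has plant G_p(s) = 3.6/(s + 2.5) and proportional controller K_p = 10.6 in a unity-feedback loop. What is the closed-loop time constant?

Closed-loop transfer function: T(s) = K_p·G_p(s)/(1 + K_p·G_p(s)) = 38.16/(s + 2.5 + 38.16) = 38.16/(s + 40.66).
Time constant τ = 1/40.66 = 0.0246 s.

τ = 0.0246 s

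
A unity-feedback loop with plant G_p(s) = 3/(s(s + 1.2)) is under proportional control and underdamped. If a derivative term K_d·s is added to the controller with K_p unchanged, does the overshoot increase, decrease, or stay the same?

decrease

The derivative term adds K·K_d to the s-coefficient of the characteristic equation, raising 2ζω_n while ω_n is unchanged; ζ increases, so overshoot decreases.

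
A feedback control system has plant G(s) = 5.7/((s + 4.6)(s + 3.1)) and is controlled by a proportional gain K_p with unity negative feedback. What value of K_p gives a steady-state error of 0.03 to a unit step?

For a type-0 loop with proportional control, e_ss = 1/(1 + K_p·G(0)).
G(0) = 0.3997. Require 1/(1 + K_p·0.3997) = 0.03, so 1 + 0.3997·K_p = 33.33.
K_p = (33.33 − 1)/0.3997 = 80.9.

K_p = 80.9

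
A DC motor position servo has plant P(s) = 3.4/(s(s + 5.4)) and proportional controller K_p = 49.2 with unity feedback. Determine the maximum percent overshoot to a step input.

The closed-loop denominator s² + 5.4s + 167.3 gives ω_n = √167.3 = 12.93 and ζ = 5.4/(2ω_n) = 0.2088.
%OS = 100·exp(−πζ/√(1−ζ²)) = 100·exp(−π·0.2088/√0.9564) = 51.1%.

51.1%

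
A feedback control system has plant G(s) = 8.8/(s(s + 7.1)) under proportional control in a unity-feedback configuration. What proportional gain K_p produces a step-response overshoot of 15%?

K_p = 5.36

From %OS = 100·exp(−πζ/√(1−ζ²)) = 15%, ζ = −ln(0.15)/√(π²+ln²(0.15)) = 0.5169.
Characteristic equation s² + 7.1s + 8.8K_p = 0 gives ζ = 7.1/(2√(8.8K_p)).
Setting ζ = 0.5169: √(8.8K_p) = 7.1/(2·0.5169) = 6.867, so K_p = 47.16/8.8 = 5.36.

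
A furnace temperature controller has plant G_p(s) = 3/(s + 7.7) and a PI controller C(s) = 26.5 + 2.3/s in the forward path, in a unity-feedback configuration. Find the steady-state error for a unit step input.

The open loop C(s)G_p(s) has a pole at the origin (type 1), so the static position error constant is infinite and e_ss = 1/(1+∞) = 0.

0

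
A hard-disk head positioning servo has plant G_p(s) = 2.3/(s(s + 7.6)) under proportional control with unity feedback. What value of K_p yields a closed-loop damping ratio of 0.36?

K_p = 48.4

Closed-loop characteristic equation: s² + 7.6s + K_p·2.3 = 0.
So ω_n = √(2.3K_p) and 2ζω_n = 7.6, giving ζ = 7.6/(2√(2.3K_p)).
Setting ζ = 0.36: √(2.3K_p) = 7.6/(2·0.36) = 10.56, so K_p = 111.4/2.3 = 48.4.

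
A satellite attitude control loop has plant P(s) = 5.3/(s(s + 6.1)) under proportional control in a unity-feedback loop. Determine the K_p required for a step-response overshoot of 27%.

K_p = 11.9

From %OS = 100·exp(−πζ/√(1−ζ²)) = 27%, ζ = −ln(0.27)/√(π²+ln²(0.27)) = 0.3847.
Characteristic equation s² + 6.1s + 5.3K_p = 0 gives ζ = 6.1/(2√(5.3K_p)).
Setting ζ = 0.3847: √(5.3K_p) = 6.1/(2·0.3847) = 7.928, so K_p = 62.86/5.3 = 11.9.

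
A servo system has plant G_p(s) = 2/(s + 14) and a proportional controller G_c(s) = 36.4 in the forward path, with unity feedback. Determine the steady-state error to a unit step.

0.161

The loop is type 0. Static position error constant K_pos = G_c(0)·G_p(0) = 36.4·0.1429 = 5.2.
Steady-state error to a unit step: e_ss = 1/(1+K_pos) = 1/6.2 = 0.161.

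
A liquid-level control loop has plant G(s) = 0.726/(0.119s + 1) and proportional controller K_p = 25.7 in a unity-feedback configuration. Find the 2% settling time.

T_s ≈ 0.0242 s

Closed loop: T(s) = K_p·G/(1+K_p·G) = 18.66/(0.119s + 1 + 18.66), with pole at s = −(1 + 18.66)/0.119 = −165.2.
τ = 1/165.2 = 0.006053 s, so 2% settling time ≈ 4τ = 0.0242 s.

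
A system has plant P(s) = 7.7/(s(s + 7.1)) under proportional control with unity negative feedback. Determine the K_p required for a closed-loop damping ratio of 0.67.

K_p = 3.65

Closed-loop characteristic equation: s² + 7.1s + K_p·7.7 = 0.
So ω_n = √(7.7K_p) and 2ζω_n = 7.1, giving ζ = 7.1/(2√(7.7K_p)).
Setting ζ = 0.67: √(7.7K_p) = 7.1/(2·0.67) = 5.299, so K_p = 28.07/7.7 = 3.65.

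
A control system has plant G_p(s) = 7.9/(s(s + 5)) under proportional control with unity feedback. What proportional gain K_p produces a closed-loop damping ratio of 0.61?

Closed-loop characteristic equation: s² + 5s + K_p·7.9 = 0.
So ω_n = √(7.9K_p) and 2ζω_n = 5, giving ζ = 5/(2√(7.9K_p)).
Setting ζ = 0.61: √(7.9K_p) = 5/(2·0.61) = 4.098, so K_p = 16.8/7.9 = 2.13.

K_p = 2.13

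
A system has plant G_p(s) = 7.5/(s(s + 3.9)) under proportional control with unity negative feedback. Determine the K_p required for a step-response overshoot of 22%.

From %OS = 100·exp(−πζ/√(1−ζ²)) = 22%, ζ = −ln(0.22)/√(π²+ln²(0.22)) = 0.4342.
Characteristic equation s² + 3.9s + 7.5K_p = 0 gives ζ = 3.9/(2√(7.5K_p)).
Setting ζ = 0.4342: √(7.5K_p) = 3.9/(2·0.4342) = 4.491, so K_p = 20.17/7.5 = 2.69.

K_p = 2.69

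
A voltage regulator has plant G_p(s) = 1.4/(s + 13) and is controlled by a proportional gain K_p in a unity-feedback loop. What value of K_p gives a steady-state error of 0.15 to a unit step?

For a type-0 loop with proportional control, e_ss = 1/(1 + K_p·G_p(0)).
G_p(0) = 0.1077. Require 1/(1 + K_p·0.1077) = 0.15, so 1 + 0.1077·K_p = 6.667.
K_p = (6.667 − 1)/0.1077 = 52.6.

K_p = 52.6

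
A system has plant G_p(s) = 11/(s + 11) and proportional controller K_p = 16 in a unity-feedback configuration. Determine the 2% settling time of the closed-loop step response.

Closed-loop transfer function: T(s) = K_p·G_p(s)/(1 + K_p·G_p(s)) = 176/(s + 11 + 176) = 176/(s + 187).
Time constant τ = 1/187 = 0.005348 s, so the 2% settling time is about 4τ = 0.0214 s.

T_s ≈ 0.0214 s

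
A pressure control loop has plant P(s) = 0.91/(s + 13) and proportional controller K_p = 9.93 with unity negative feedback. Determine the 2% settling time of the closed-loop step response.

Closed-loop transfer function: T(s) = K_p·P(s)/(1 + K_p·P(s)) = 9.036/(s + 13 + 9.036) = 9.036/(s + 22.04).
Time constant τ = 1/22.04 = 0.04538 s, so the 2% settling time is about 4τ = 0.182 s.

T_s ≈ 0.182 s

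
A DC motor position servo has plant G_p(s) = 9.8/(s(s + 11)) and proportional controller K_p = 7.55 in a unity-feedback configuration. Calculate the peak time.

T_p = 0.475 s

The closed-loop denominator s² + 11s + 73.99 gives ω_n = √73.99 = 8.602 and ζ = 11/(2ω_n) = 0.6394.
Damped frequency ω_d = ω_n√(1−ζ²) = 6.614 rad/s, so peak time T_p = π/ω_d = 0.475 s.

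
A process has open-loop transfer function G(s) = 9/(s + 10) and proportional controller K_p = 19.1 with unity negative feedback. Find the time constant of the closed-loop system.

τ = 0.0055 s

Closed-loop transfer function: T(s) = K_p·G(s)/(1 + K_p·G(s)) = 171.9/(s + 10 + 171.9) = 171.9/(s + 181.9).
Time constant τ = 1/181.9 = 0.0055 s.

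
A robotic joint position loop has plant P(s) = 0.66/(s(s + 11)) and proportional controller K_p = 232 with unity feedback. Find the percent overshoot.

21%

The closed-loop denominator s² + 11s + 153.1 gives ω_n = √153.1 = 12.37 and ζ = 11/(2ω_n) = 0.4445.
%OS = 100·exp(−πζ/√(1−ζ²)) = 100·exp(−π·0.4445/√0.8024) = 21%.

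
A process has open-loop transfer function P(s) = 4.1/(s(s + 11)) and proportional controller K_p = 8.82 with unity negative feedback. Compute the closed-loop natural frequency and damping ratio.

1 + K_p·P(s) = 0 gives s² + 11s + 36.16 = 0.
So ω_n² = 36.16 ⇒ ω_n = 6.013 rad/s, and ζ = 11/(2ω_n) = 0.915.

ω_n = 6.01 rad/s, ζ = 0.915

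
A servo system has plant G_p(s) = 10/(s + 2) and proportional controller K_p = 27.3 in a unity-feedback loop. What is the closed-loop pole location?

s = -275

Closed-loop transfer function: T(s) = K_p·G_p(s)/(1 + K_p·G_p(s)) = 273/(s + 2 + 273) = 273/(s + 275).
The closed-loop pole is at s = −275.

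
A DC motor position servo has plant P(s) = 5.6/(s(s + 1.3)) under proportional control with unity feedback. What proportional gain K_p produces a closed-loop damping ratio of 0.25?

K_p = 1.21

Closed-loop characteristic equation: s² + 1.3s + K_p·5.6 = 0.
So ω_n = √(5.6K_p) and 2ζω_n = 1.3, giving ζ = 1.3/(2√(5.6K_p)).
Setting ζ = 0.25: √(5.6K_p) = 1.3/(2·0.25) = 2.6, so K_p = 6.76/5.6 = 1.21.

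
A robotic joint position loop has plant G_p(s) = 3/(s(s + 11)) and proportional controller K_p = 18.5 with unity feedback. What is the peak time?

T_p = 0.625 s

The closed-loop denominator s² + 11s + 55.5 gives ω_n = √55.5 = 7.45 and ζ = 11/(2ω_n) = 0.7383.
Damped frequency ω_d = ω_n√(1−ζ²) = 5.025 rad/s, so peak time T_p = π/ω_d = 0.625 s.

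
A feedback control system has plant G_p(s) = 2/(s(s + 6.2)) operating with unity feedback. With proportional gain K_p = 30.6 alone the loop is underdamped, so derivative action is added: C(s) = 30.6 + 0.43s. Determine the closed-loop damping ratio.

Forward path: (30.6 + 0.43s)·2/(s(s+6.2)). The closed-loop characteristic equation is s² + (6.2 + 2·0.43)s + 2·30.6 = 0.
That is s² + 7.06s + 61.2 = 0, so ω_n = 7.823 rad/s and ζ = 7.06/(2·7.823) = 0.4512.

ζ = 0.451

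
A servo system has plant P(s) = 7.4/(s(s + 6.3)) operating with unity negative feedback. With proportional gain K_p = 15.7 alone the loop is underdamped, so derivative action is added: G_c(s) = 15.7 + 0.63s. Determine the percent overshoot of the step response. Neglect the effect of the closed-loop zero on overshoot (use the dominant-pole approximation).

15.6%

Forward path: (15.7 + 0.63s)·7.4/(s(s+6.3)). The closed-loop characteristic equation is s² + (6.3 + 7.4·0.63)s + 7.4·15.7 = 0.
That is s² + 10.96s + 116.2 = 0, so ω_n = 10.78 rad/s and ζ = 10.96/(2·10.78) = 0.5085.
%OS = 100·exp(−πζ/√(1−ζ²)) = 15.6%.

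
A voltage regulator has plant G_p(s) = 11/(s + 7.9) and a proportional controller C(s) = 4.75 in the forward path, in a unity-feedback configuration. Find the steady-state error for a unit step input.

0.131

The loop is type 0. Static position error constant K_pos = C(0)·G_p(0) = 4.75·1.392 = 6.614.
Steady-state error to a unit step: e_ss = 1/(1+K_pos) = 1/7.614 = 0.131.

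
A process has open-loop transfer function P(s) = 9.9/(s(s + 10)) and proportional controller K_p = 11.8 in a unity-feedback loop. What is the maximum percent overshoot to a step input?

19.4%

Closed-loop characteristic equation: s² + 10s + 116.8 = 0, so ω_n = 10.81 rad/s and ζ = 10/(2·10.81) = 0.4626.
%OS = 100·exp(−πζ/√(1−ζ²)) = 100·exp(−π·0.4626/√0.786) = 19.4%.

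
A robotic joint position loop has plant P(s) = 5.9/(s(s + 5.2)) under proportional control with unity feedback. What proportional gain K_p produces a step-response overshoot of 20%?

From %OS = 100·exp(−πζ/√(1−ζ²)) = 20%, ζ = −ln(0.2)/√(π²+ln²(0.2)) = 0.4559.
Characteristic equation s² + 5.2s + 5.9K_p = 0 gives ζ = 5.2/(2√(5.9K_p)).
Setting ζ = 0.4559: √(5.9K_p) = 5.2/(2·0.4559) = 5.702, so K_p = 32.52/5.9 = 5.51.

K_p = 5.51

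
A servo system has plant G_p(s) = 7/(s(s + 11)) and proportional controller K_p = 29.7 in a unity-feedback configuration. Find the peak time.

The closed-loop denominator s² + 11s + 207.9 gives ω_n = √207.9 = 14.42 and ζ = 11/(2ω_n) = 0.3814.
Damped frequency ω_d = ω_n√(1−ζ²) = 13.33 rad/s, so peak time T_p = π/ω_d = 0.236 s.

T_p = 0.236 s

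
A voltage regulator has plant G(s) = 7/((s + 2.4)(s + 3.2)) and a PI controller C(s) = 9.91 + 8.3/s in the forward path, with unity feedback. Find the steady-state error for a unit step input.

0

The open loop C(s)G(s) has a pole at the origin (type 1), so the static position error constant is infinite and e_ss = 1/(1+∞) = 0.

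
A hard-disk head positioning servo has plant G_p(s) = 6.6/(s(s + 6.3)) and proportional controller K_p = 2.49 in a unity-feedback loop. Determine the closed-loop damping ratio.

ζ = 0.777

1 + K_p·G_p(s) = 0 gives s² + 6.3s + 16.43 = 0.
Matching s² + 2ζω_n s + ω_n²: ω_n = √16.43 = 4.054 rad/s and 2ζω_n = 6.3, so ζ = 6.3/(2·4.054) = 0.777.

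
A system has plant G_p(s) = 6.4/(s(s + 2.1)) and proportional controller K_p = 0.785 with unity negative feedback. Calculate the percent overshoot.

The closed-loop denominator s² + 2.1s + 5.024 gives ω_n = √5.024 = 2.241 and ζ = 2.1/(2ω_n) = 0.4685.
%OS = 100·exp(−πζ/√(1−ζ²)) = 100·exp(−π·0.4685/√0.7806) = 18.9%.

18.9%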